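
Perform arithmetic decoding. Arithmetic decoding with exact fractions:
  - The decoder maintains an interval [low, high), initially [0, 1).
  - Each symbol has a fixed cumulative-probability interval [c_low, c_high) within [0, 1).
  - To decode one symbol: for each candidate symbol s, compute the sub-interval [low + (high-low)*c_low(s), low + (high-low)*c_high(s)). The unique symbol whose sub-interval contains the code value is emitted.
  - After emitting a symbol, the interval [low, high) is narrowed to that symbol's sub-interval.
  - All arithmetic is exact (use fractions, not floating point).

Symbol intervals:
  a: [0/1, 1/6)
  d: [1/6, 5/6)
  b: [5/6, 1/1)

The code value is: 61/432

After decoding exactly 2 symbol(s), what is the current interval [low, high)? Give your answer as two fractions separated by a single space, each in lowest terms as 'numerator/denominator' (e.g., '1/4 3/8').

Answer: 5/36 1/6

Derivation:
Step 1: interval [0/1, 1/1), width = 1/1 - 0/1 = 1/1
  'a': [0/1 + 1/1*0/1, 0/1 + 1/1*1/6) = [0/1, 1/6) <- contains code 61/432
  'd': [0/1 + 1/1*1/6, 0/1 + 1/1*5/6) = [1/6, 5/6)
  'b': [0/1 + 1/1*5/6, 0/1 + 1/1*1/1) = [5/6, 1/1)
  emit 'a', narrow to [0/1, 1/6)
Step 2: interval [0/1, 1/6), width = 1/6 - 0/1 = 1/6
  'a': [0/1 + 1/6*0/1, 0/1 + 1/6*1/6) = [0/1, 1/36)
  'd': [0/1 + 1/6*1/6, 0/1 + 1/6*5/6) = [1/36, 5/36)
  'b': [0/1 + 1/6*5/6, 0/1 + 1/6*1/1) = [5/36, 1/6) <- contains code 61/432
  emit 'b', narrow to [5/36, 1/6)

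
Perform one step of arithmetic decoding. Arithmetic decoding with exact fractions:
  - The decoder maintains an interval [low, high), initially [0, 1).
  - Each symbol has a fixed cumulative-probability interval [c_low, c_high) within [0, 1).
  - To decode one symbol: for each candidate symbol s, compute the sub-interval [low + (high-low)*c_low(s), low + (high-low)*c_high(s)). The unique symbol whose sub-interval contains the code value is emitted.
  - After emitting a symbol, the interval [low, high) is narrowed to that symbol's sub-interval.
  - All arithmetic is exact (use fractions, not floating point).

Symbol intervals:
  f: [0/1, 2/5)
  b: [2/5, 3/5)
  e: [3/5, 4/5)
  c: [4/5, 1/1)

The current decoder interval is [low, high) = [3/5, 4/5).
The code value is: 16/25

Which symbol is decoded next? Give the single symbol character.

Interval width = high − low = 4/5 − 3/5 = 1/5
Scaled code = (code − low) / width = (16/25 − 3/5) / 1/5 = 1/5
  f: [0/1, 2/5) ← scaled code falls here ✓
  b: [2/5, 3/5) 
  e: [3/5, 4/5) 
  c: [4/5, 1/1) 

Answer: f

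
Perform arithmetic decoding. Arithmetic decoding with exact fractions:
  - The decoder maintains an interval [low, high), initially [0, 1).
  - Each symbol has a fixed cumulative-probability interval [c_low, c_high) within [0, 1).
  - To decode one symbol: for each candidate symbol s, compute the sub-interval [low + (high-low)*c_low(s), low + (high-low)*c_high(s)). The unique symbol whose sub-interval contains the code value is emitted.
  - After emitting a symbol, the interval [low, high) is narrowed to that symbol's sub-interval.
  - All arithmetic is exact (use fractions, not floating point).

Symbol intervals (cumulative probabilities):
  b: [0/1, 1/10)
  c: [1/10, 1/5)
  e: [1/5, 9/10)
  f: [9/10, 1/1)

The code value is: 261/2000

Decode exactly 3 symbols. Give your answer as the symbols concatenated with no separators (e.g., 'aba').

Answer: cec

Derivation:
Step 1: interval [0/1, 1/1), width = 1/1 - 0/1 = 1/1
  'b': [0/1 + 1/1*0/1, 0/1 + 1/1*1/10) = [0/1, 1/10)
  'c': [0/1 + 1/1*1/10, 0/1 + 1/1*1/5) = [1/10, 1/5) <- contains code 261/2000
  'e': [0/1 + 1/1*1/5, 0/1 + 1/1*9/10) = [1/5, 9/10)
  'f': [0/1 + 1/1*9/10, 0/1 + 1/1*1/1) = [9/10, 1/1)
  emit 'c', narrow to [1/10, 1/5)
Step 2: interval [1/10, 1/5), width = 1/5 - 1/10 = 1/10
  'b': [1/10 + 1/10*0/1, 1/10 + 1/10*1/10) = [1/10, 11/100)
  'c': [1/10 + 1/10*1/10, 1/10 + 1/10*1/5) = [11/100, 3/25)
  'e': [1/10 + 1/10*1/5, 1/10 + 1/10*9/10) = [3/25, 19/100) <- contains code 261/2000
  'f': [1/10 + 1/10*9/10, 1/10 + 1/10*1/1) = [19/100, 1/5)
  emit 'e', narrow to [3/25, 19/100)
Step 3: interval [3/25, 19/100), width = 19/100 - 3/25 = 7/100
  'b': [3/25 + 7/100*0/1, 3/25 + 7/100*1/10) = [3/25, 127/1000)
  'c': [3/25 + 7/100*1/10, 3/25 + 7/100*1/5) = [127/1000, 67/500) <- contains code 261/2000
  'e': [3/25 + 7/100*1/5, 3/25 + 7/100*9/10) = [67/500, 183/1000)
  'f': [3/25 + 7/100*9/10, 3/25 + 7/100*1/1) = [183/1000, 19/100)
  emit 'c', narrow to [127/1000, 67/500)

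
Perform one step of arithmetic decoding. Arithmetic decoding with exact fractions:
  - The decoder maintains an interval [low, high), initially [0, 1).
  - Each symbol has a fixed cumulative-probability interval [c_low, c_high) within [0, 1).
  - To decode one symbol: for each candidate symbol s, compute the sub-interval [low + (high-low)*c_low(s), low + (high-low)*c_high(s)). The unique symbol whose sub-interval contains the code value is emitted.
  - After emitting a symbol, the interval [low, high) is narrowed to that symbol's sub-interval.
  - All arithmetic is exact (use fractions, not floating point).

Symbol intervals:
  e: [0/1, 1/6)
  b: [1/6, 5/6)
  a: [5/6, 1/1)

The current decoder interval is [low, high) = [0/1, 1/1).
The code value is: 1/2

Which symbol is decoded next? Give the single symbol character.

Answer: b

Derivation:
Interval width = high − low = 1/1 − 0/1 = 1/1
Scaled code = (code − low) / width = (1/2 − 0/1) / 1/1 = 1/2
  e: [0/1, 1/6) 
  b: [1/6, 5/6) ← scaled code falls here ✓
  a: [5/6, 1/1) 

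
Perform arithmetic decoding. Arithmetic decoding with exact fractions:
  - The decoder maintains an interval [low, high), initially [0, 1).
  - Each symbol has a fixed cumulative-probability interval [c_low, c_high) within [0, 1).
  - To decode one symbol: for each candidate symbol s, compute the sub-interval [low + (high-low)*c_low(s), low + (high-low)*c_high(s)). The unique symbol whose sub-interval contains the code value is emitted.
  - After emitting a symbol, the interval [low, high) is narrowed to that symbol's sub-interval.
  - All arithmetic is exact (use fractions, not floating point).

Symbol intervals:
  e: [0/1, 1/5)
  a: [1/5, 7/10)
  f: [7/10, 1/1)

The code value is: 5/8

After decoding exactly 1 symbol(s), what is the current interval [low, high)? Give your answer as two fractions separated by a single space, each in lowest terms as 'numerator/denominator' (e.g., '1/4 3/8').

Answer: 1/5 7/10

Derivation:
Step 1: interval [0/1, 1/1), width = 1/1 - 0/1 = 1/1
  'e': [0/1 + 1/1*0/1, 0/1 + 1/1*1/5) = [0/1, 1/5)
  'a': [0/1 + 1/1*1/5, 0/1 + 1/1*7/10) = [1/5, 7/10) <- contains code 5/8
  'f': [0/1 + 1/1*7/10, 0/1 + 1/1*1/1) = [7/10, 1/1)
  emit 'a', narrow to [1/5, 7/10)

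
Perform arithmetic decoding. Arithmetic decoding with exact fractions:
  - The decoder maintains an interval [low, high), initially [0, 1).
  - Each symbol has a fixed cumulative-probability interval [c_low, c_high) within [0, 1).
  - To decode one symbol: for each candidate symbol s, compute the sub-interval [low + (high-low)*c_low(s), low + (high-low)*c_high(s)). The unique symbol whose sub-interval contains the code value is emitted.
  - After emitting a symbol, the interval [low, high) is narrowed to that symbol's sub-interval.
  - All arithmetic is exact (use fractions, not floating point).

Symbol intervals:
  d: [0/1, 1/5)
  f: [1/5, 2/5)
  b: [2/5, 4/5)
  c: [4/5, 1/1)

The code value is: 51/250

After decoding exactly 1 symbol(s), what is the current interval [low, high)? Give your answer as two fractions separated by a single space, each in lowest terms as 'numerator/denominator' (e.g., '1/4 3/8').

Step 1: interval [0/1, 1/1), width = 1/1 - 0/1 = 1/1
  'd': [0/1 + 1/1*0/1, 0/1 + 1/1*1/5) = [0/1, 1/5)
  'f': [0/1 + 1/1*1/5, 0/1 + 1/1*2/5) = [1/5, 2/5) <- contains code 51/250
  'b': [0/1 + 1/1*2/5, 0/1 + 1/1*4/5) = [2/5, 4/5)
  'c': [0/1 + 1/1*4/5, 0/1 + 1/1*1/1) = [4/5, 1/1)
  emit 'f', narrow to [1/5, 2/5)

Answer: 1/5 2/5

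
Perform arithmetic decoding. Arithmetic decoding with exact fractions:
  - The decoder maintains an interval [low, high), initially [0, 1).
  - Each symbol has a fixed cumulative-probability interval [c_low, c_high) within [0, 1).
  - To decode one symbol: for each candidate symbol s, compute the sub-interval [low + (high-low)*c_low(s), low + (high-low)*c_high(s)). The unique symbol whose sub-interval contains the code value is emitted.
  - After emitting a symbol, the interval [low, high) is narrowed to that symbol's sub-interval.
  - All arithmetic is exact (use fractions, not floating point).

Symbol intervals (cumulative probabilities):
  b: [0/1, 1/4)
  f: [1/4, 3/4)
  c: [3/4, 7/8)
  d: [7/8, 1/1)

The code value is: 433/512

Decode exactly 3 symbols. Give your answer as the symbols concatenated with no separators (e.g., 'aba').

Answer: ccb

Derivation:
Step 1: interval [0/1, 1/1), width = 1/1 - 0/1 = 1/1
  'b': [0/1 + 1/1*0/1, 0/1 + 1/1*1/4) = [0/1, 1/4)
  'f': [0/1 + 1/1*1/4, 0/1 + 1/1*3/4) = [1/4, 3/4)
  'c': [0/1 + 1/1*3/4, 0/1 + 1/1*7/8) = [3/4, 7/8) <- contains code 433/512
  'd': [0/1 + 1/1*7/8, 0/1 + 1/1*1/1) = [7/8, 1/1)
  emit 'c', narrow to [3/4, 7/8)
Step 2: interval [3/4, 7/8), width = 7/8 - 3/4 = 1/8
  'b': [3/4 + 1/8*0/1, 3/4 + 1/8*1/4) = [3/4, 25/32)
  'f': [3/4 + 1/8*1/4, 3/4 + 1/8*3/4) = [25/32, 27/32)
  'c': [3/4 + 1/8*3/4, 3/4 + 1/8*7/8) = [27/32, 55/64) <- contains code 433/512
  'd': [3/4 + 1/8*7/8, 3/4 + 1/8*1/1) = [55/64, 7/8)
  emit 'c', narrow to [27/32, 55/64)
Step 3: interval [27/32, 55/64), width = 55/64 - 27/32 = 1/64
  'b': [27/32 + 1/64*0/1, 27/32 + 1/64*1/4) = [27/32, 217/256) <- contains code 433/512
  'f': [27/32 + 1/64*1/4, 27/32 + 1/64*3/4) = [217/256, 219/256)
  'c': [27/32 + 1/64*3/4, 27/32 + 1/64*7/8) = [219/256, 439/512)
  'd': [27/32 + 1/64*7/8, 27/32 + 1/64*1/1) = [439/512, 55/64)
  emit 'b', narrow to [27/32, 217/256)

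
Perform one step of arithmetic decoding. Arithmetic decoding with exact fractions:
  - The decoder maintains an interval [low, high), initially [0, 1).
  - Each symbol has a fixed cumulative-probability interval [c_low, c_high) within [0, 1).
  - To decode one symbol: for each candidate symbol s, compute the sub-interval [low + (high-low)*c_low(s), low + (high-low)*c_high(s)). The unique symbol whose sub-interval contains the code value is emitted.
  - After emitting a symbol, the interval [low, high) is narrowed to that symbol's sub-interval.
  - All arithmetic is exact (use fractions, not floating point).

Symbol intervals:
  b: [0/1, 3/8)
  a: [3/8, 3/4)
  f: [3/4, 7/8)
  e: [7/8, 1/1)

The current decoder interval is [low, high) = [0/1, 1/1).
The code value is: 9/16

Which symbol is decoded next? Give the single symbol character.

Answer: a

Derivation:
Interval width = high − low = 1/1 − 0/1 = 1/1
Scaled code = (code − low) / width = (9/16 − 0/1) / 1/1 = 9/16
  b: [0/1, 3/8) 
  a: [3/8, 3/4) ← scaled code falls here ✓
  f: [3/4, 7/8) 
  e: [7/8, 1/1) 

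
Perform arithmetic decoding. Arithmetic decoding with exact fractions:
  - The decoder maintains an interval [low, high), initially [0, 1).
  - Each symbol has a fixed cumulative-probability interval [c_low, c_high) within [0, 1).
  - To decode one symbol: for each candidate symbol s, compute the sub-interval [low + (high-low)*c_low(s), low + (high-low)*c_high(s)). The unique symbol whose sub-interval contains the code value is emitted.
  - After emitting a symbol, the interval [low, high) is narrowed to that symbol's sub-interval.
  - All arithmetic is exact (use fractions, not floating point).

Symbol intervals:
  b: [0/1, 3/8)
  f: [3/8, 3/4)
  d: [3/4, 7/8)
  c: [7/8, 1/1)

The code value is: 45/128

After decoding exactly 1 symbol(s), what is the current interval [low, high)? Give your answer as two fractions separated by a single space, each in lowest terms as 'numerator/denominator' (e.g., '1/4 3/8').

Step 1: interval [0/1, 1/1), width = 1/1 - 0/1 = 1/1
  'b': [0/1 + 1/1*0/1, 0/1 + 1/1*3/8) = [0/1, 3/8) <- contains code 45/128
  'f': [0/1 + 1/1*3/8, 0/1 + 1/1*3/4) = [3/8, 3/4)
  'd': [0/1 + 1/1*3/4, 0/1 + 1/1*7/8) = [3/4, 7/8)
  'c': [0/1 + 1/1*7/8, 0/1 + 1/1*1/1) = [7/8, 1/1)
  emit 'b', narrow to [0/1, 3/8)

Answer: 0/1 3/8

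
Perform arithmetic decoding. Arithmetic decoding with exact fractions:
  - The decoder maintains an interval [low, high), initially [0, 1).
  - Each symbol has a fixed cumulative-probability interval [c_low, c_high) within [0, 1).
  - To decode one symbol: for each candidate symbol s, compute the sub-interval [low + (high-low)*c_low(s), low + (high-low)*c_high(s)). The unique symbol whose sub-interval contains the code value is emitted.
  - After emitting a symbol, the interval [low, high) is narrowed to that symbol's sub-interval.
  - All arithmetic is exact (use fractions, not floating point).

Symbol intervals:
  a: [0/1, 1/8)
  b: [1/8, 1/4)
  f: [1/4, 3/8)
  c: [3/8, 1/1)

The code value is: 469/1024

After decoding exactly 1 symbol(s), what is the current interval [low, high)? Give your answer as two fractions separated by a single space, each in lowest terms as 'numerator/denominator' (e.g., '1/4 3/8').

Answer: 3/8 1/1

Derivation:
Step 1: interval [0/1, 1/1), width = 1/1 - 0/1 = 1/1
  'a': [0/1 + 1/1*0/1, 0/1 + 1/1*1/8) = [0/1, 1/8)
  'b': [0/1 + 1/1*1/8, 0/1 + 1/1*1/4) = [1/8, 1/4)
  'f': [0/1 + 1/1*1/4, 0/1 + 1/1*3/8) = [1/4, 3/8)
  'c': [0/1 + 1/1*3/8, 0/1 + 1/1*1/1) = [3/8, 1/1) <- contains code 469/1024
  emit 'c', narrow to [3/8, 1/1)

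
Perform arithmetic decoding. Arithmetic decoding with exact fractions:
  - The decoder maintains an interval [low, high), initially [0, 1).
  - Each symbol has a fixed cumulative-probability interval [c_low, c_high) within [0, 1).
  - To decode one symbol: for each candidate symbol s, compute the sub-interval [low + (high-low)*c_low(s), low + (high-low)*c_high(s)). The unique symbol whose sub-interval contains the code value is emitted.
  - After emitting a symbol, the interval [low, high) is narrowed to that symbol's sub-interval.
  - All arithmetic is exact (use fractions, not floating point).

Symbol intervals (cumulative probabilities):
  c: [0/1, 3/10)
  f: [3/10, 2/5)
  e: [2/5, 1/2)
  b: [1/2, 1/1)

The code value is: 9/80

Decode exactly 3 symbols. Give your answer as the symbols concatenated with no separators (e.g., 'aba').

Answer: cfb

Derivation:
Step 1: interval [0/1, 1/1), width = 1/1 - 0/1 = 1/1
  'c': [0/1 + 1/1*0/1, 0/1 + 1/1*3/10) = [0/1, 3/10) <- contains code 9/80
  'f': [0/1 + 1/1*3/10, 0/1 + 1/1*2/5) = [3/10, 2/5)
  'e': [0/1 + 1/1*2/5, 0/1 + 1/1*1/2) = [2/5, 1/2)
  'b': [0/1 + 1/1*1/2, 0/1 + 1/1*1/1) = [1/2, 1/1)
  emit 'c', narrow to [0/1, 3/10)
Step 2: interval [0/1, 3/10), width = 3/10 - 0/1 = 3/10
  'c': [0/1 + 3/10*0/1, 0/1 + 3/10*3/10) = [0/1, 9/100)
  'f': [0/1 + 3/10*3/10, 0/1 + 3/10*2/5) = [9/100, 3/25) <- contains code 9/80
  'e': [0/1 + 3/10*2/5, 0/1 + 3/10*1/2) = [3/25, 3/20)
  'b': [0/1 + 3/10*1/2, 0/1 + 3/10*1/1) = [3/20, 3/10)
  emit 'f', narrow to [9/100, 3/25)
Step 3: interval [9/100, 3/25), width = 3/25 - 9/100 = 3/100
  'c': [9/100 + 3/100*0/1, 9/100 + 3/100*3/10) = [9/100, 99/1000)
  'f': [9/100 + 3/100*3/10, 9/100 + 3/100*2/5) = [99/1000, 51/500)
  'e': [9/100 + 3/100*2/5, 9/100 + 3/100*1/2) = [51/500, 21/200)
  'b': [9/100 + 3/100*1/2, 9/100 + 3/100*1/1) = [21/200, 3/25) <- contains code 9/80
  emit 'b', narrow to [21/200, 3/25)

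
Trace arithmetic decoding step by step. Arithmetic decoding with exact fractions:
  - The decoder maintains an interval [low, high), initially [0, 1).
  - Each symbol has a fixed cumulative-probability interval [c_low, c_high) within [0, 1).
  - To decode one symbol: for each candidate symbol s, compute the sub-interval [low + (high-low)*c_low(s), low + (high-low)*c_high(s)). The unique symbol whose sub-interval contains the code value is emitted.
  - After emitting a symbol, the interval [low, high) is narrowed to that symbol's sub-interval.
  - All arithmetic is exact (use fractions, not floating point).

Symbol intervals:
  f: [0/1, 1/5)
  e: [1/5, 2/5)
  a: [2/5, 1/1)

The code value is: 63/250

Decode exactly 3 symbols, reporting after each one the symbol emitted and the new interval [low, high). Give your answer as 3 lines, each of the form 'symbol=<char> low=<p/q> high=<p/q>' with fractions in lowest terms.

Step 1: interval [0/1, 1/1), width = 1/1 - 0/1 = 1/1
  'f': [0/1 + 1/1*0/1, 0/1 + 1/1*1/5) = [0/1, 1/5)
  'e': [0/1 + 1/1*1/5, 0/1 + 1/1*2/5) = [1/5, 2/5) <- contains code 63/250
  'a': [0/1 + 1/1*2/5, 0/1 + 1/1*1/1) = [2/5, 1/1)
  emit 'e', narrow to [1/5, 2/5)
Step 2: interval [1/5, 2/5), width = 2/5 - 1/5 = 1/5
  'f': [1/5 + 1/5*0/1, 1/5 + 1/5*1/5) = [1/5, 6/25)
  'e': [1/5 + 1/5*1/5, 1/5 + 1/5*2/5) = [6/25, 7/25) <- contains code 63/250
  'a': [1/5 + 1/5*2/5, 1/5 + 1/5*1/1) = [7/25, 2/5)
  emit 'e', narrow to [6/25, 7/25)
Step 3: interval [6/25, 7/25), width = 7/25 - 6/25 = 1/25
  'f': [6/25 + 1/25*0/1, 6/25 + 1/25*1/5) = [6/25, 31/125)
  'e': [6/25 + 1/25*1/5, 6/25 + 1/25*2/5) = [31/125, 32/125) <- contains code 63/250
  'a': [6/25 + 1/25*2/5, 6/25 + 1/25*1/1) = [32/125, 7/25)
  emit 'e', narrow to [31/125, 32/125)

Answer: symbol=e low=1/5 high=2/5
symbol=e low=6/25 high=7/25
symbol=e low=31/125 high=32/125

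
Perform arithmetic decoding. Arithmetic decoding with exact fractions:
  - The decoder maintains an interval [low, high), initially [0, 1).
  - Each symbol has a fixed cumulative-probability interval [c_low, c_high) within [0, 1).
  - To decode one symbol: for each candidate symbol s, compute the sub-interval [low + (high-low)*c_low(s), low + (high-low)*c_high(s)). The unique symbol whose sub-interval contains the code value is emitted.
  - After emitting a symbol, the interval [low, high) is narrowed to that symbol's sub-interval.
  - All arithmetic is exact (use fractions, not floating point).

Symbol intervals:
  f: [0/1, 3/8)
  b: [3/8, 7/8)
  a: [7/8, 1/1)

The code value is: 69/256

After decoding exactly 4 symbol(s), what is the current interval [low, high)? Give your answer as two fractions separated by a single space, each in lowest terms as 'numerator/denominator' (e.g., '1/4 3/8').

Step 1: interval [0/1, 1/1), width = 1/1 - 0/1 = 1/1
  'f': [0/1 + 1/1*0/1, 0/1 + 1/1*3/8) = [0/1, 3/8) <- contains code 69/256
  'b': [0/1 + 1/1*3/8, 0/1 + 1/1*7/8) = [3/8, 7/8)
  'a': [0/1 + 1/1*7/8, 0/1 + 1/1*1/1) = [7/8, 1/1)
  emit 'f', narrow to [0/1, 3/8)
Step 2: interval [0/1, 3/8), width = 3/8 - 0/1 = 3/8
  'f': [0/1 + 3/8*0/1, 0/1 + 3/8*3/8) = [0/1, 9/64)
  'b': [0/1 + 3/8*3/8, 0/1 + 3/8*7/8) = [9/64, 21/64) <- contains code 69/256
  'a': [0/1 + 3/8*7/8, 0/1 + 3/8*1/1) = [21/64, 3/8)
  emit 'b', narrow to [9/64, 21/64)
Step 3: interval [9/64, 21/64), width = 21/64 - 9/64 = 3/16
  'f': [9/64 + 3/16*0/1, 9/64 + 3/16*3/8) = [9/64, 27/128)
  'b': [9/64 + 3/16*3/8, 9/64 + 3/16*7/8) = [27/128, 39/128) <- contains code 69/256
  'a': [9/64 + 3/16*7/8, 9/64 + 3/16*1/1) = [39/128, 21/64)
  emit 'b', narrow to [27/128, 39/128)
Step 4: interval [27/128, 39/128), width = 39/128 - 27/128 = 3/32
  'f': [27/128 + 3/32*0/1, 27/128 + 3/32*3/8) = [27/128, 63/256)
  'b': [27/128 + 3/32*3/8, 27/128 + 3/32*7/8) = [63/256, 75/256) <- contains code 69/256
  'a': [27/128 + 3/32*7/8, 27/128 + 3/32*1/1) = [75/256, 39/128)
  emit 'b', narrow to [63/256, 75/256)

Answer: 63/256 75/256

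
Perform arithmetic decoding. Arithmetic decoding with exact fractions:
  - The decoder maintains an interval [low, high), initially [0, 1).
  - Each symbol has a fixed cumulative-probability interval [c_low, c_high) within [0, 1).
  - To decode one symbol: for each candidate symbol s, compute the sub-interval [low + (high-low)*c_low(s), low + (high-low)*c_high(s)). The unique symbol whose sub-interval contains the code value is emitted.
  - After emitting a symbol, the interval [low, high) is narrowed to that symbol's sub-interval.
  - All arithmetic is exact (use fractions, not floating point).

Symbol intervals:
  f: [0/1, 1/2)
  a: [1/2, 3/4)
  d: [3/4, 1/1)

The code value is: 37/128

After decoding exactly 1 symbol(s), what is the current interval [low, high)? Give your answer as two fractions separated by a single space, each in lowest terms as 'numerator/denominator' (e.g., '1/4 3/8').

Step 1: interval [0/1, 1/1), width = 1/1 - 0/1 = 1/1
  'f': [0/1 + 1/1*0/1, 0/1 + 1/1*1/2) = [0/1, 1/2) <- contains code 37/128
  'a': [0/1 + 1/1*1/2, 0/1 + 1/1*3/4) = [1/2, 3/4)
  'd': [0/1 + 1/1*3/4, 0/1 + 1/1*1/1) = [3/4, 1/1)
  emit 'f', narrow to [0/1, 1/2)

Answer: 0/1 1/2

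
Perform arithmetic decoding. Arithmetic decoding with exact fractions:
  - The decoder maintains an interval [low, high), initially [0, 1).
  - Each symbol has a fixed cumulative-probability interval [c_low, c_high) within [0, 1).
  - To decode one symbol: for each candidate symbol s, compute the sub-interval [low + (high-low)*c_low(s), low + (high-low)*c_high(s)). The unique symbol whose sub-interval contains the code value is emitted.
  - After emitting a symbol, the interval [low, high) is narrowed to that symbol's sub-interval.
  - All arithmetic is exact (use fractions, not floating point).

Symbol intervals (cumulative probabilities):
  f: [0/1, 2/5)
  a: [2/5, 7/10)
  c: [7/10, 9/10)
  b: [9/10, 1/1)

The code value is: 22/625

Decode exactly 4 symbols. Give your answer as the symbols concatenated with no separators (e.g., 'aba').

Step 1: interval [0/1, 1/1), width = 1/1 - 0/1 = 1/1
  'f': [0/1 + 1/1*0/1, 0/1 + 1/1*2/5) = [0/1, 2/5) <- contains code 22/625
  'a': [0/1 + 1/1*2/5, 0/1 + 1/1*7/10) = [2/5, 7/10)
  'c': [0/1 + 1/1*7/10, 0/1 + 1/1*9/10) = [7/10, 9/10)
  'b': [0/1 + 1/1*9/10, 0/1 + 1/1*1/1) = [9/10, 1/1)
  emit 'f', narrow to [0/1, 2/5)
Step 2: interval [0/1, 2/5), width = 2/5 - 0/1 = 2/5
  'f': [0/1 + 2/5*0/1, 0/1 + 2/5*2/5) = [0/1, 4/25) <- contains code 22/625
  'a': [0/1 + 2/5*2/5, 0/1 + 2/5*7/10) = [4/25, 7/25)
  'c': [0/1 + 2/5*7/10, 0/1 + 2/5*9/10) = [7/25, 9/25)
  'b': [0/1 + 2/5*9/10, 0/1 + 2/5*1/1) = [9/25, 2/5)
  emit 'f', narrow to [0/1, 4/25)
Step 3: interval [0/1, 4/25), width = 4/25 - 0/1 = 4/25
  'f': [0/1 + 4/25*0/1, 0/1 + 4/25*2/5) = [0/1, 8/125) <- contains code 22/625
  'a': [0/1 + 4/25*2/5, 0/1 + 4/25*7/10) = [8/125, 14/125)
  'c': [0/1 + 4/25*7/10, 0/1 + 4/25*9/10) = [14/125, 18/125)
  'b': [0/1 + 4/25*9/10, 0/1 + 4/25*1/1) = [18/125, 4/25)
  emit 'f', narrow to [0/1, 8/125)
Step 4: interval [0/1, 8/125), width = 8/125 - 0/1 = 8/125
  'f': [0/1 + 8/125*0/1, 0/1 + 8/125*2/5) = [0/1, 16/625)
  'a': [0/1 + 8/125*2/5, 0/1 + 8/125*7/10) = [16/625, 28/625) <- contains code 22/625
  'c': [0/1 + 8/125*7/10, 0/1 + 8/125*9/10) = [28/625, 36/625)
  'b': [0/1 + 8/125*9/10, 0/1 + 8/125*1/1) = [36/625, 8/125)
  emit 'a', narrow to [16/625, 28/625)

Answer: fffa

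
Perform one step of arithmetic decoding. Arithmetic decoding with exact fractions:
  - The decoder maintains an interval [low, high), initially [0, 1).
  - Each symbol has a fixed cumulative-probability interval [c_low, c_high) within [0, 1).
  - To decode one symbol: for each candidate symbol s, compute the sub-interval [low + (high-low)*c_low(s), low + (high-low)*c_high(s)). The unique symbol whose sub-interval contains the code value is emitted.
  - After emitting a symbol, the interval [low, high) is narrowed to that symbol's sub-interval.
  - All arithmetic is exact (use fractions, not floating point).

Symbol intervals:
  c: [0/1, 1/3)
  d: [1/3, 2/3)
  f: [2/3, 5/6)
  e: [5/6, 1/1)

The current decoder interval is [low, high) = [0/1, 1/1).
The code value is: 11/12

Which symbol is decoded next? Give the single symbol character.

Interval width = high − low = 1/1 − 0/1 = 1/1
Scaled code = (code − low) / width = (11/12 − 0/1) / 1/1 = 11/12
  c: [0/1, 1/3) 
  d: [1/3, 2/3) 
  f: [2/3, 5/6) 
  e: [5/6, 1/1) ← scaled code falls here ✓

Answer: e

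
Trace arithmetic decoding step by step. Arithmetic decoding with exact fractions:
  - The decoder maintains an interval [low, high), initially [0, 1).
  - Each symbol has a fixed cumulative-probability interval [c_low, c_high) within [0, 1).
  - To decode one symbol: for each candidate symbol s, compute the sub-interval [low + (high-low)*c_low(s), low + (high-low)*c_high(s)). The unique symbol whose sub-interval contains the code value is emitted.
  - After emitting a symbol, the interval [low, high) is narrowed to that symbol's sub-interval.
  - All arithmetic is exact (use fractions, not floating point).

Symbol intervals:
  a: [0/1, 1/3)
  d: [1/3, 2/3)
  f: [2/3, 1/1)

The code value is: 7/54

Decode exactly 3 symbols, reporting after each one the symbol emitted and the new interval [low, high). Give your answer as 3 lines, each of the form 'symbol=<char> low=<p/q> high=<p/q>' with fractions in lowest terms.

Answer: symbol=a low=0/1 high=1/3
symbol=d low=1/9 high=2/9
symbol=a low=1/9 high=4/27

Derivation:
Step 1: interval [0/1, 1/1), width = 1/1 - 0/1 = 1/1
  'a': [0/1 + 1/1*0/1, 0/1 + 1/1*1/3) = [0/1, 1/3) <- contains code 7/54
  'd': [0/1 + 1/1*1/3, 0/1 + 1/1*2/3) = [1/3, 2/3)
  'f': [0/1 + 1/1*2/3, 0/1 + 1/1*1/1) = [2/3, 1/1)
  emit 'a', narrow to [0/1, 1/3)
Step 2: interval [0/1, 1/3), width = 1/3 - 0/1 = 1/3
  'a': [0/1 + 1/3*0/1, 0/1 + 1/3*1/3) = [0/1, 1/9)
  'd': [0/1 + 1/3*1/3, 0/1 + 1/3*2/3) = [1/9, 2/9) <- contains code 7/54
  'f': [0/1 + 1/3*2/3, 0/1 + 1/3*1/1) = [2/9, 1/3)
  emit 'd', narrow to [1/9, 2/9)
Step 3: interval [1/9, 2/9), width = 2/9 - 1/9 = 1/9
  'a': [1/9 + 1/9*0/1, 1/9 + 1/9*1/3) = [1/9, 4/27) <- contains code 7/54
  'd': [1/9 + 1/9*1/3, 1/9 + 1/9*2/3) = [4/27, 5/27)
  'f': [1/9 + 1/9*2/3, 1/9 + 1/9*1/1) = [5/27, 2/9)
  emit 'a', narrow to [1/9, 4/27)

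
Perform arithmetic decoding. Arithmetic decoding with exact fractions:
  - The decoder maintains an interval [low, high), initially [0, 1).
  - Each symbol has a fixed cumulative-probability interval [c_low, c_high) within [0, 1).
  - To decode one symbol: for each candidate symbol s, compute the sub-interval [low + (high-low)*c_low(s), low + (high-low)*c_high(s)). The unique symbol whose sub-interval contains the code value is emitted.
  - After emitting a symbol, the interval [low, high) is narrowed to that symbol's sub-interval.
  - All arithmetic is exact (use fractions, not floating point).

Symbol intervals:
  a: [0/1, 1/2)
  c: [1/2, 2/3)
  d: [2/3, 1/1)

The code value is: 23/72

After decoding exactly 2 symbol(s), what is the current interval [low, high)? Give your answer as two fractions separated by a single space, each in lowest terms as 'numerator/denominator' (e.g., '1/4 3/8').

Answer: 1/4 1/3

Derivation:
Step 1: interval [0/1, 1/1), width = 1/1 - 0/1 = 1/1
  'a': [0/1 + 1/1*0/1, 0/1 + 1/1*1/2) = [0/1, 1/2) <- contains code 23/72
  'c': [0/1 + 1/1*1/2, 0/1 + 1/1*2/3) = [1/2, 2/3)
  'd': [0/1 + 1/1*2/3, 0/1 + 1/1*1/1) = [2/3, 1/1)
  emit 'a', narrow to [0/1, 1/2)
Step 2: interval [0/1, 1/2), width = 1/2 - 0/1 = 1/2
  'a': [0/1 + 1/2*0/1, 0/1 + 1/2*1/2) = [0/1, 1/4)
  'c': [0/1 + 1/2*1/2, 0/1 + 1/2*2/3) = [1/4, 1/3) <- contains code 23/72
  'd': [0/1 + 1/2*2/3, 0/1 + 1/2*1/1) = [1/3, 1/2)
  emit 'c', narrow to [1/4, 1/3)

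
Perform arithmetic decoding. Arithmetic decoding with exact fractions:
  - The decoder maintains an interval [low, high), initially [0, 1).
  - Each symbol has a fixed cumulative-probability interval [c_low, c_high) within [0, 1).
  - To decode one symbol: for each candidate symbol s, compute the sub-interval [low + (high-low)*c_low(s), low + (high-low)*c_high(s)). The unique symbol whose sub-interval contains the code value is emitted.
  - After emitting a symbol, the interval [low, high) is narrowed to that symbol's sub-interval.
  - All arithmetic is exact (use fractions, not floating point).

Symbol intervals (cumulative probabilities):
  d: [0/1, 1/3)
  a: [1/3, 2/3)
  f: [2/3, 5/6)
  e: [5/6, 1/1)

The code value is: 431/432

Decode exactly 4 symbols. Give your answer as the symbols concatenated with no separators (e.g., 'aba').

Step 1: interval [0/1, 1/1), width = 1/1 - 0/1 = 1/1
  'd': [0/1 + 1/1*0/1, 0/1 + 1/1*1/3) = [0/1, 1/3)
  'a': [0/1 + 1/1*1/3, 0/1 + 1/1*2/3) = [1/3, 2/3)
  'f': [0/1 + 1/1*2/3, 0/1 + 1/1*5/6) = [2/3, 5/6)
  'e': [0/1 + 1/1*5/6, 0/1 + 1/1*1/1) = [5/6, 1/1) <- contains code 431/432
  emit 'e', narrow to [5/6, 1/1)
Step 2: interval [5/6, 1/1), width = 1/1 - 5/6 = 1/6
  'd': [5/6 + 1/6*0/1, 5/6 + 1/6*1/3) = [5/6, 8/9)
  'a': [5/6 + 1/6*1/3, 5/6 + 1/6*2/3) = [8/9, 17/18)
  'f': [5/6 + 1/6*2/3, 5/6 + 1/6*5/6) = [17/18, 35/36)
  'e': [5/6 + 1/6*5/6, 5/6 + 1/6*1/1) = [35/36, 1/1) <- contains code 431/432
  emit 'e', narrow to [35/36, 1/1)
Step 3: interval [35/36, 1/1), width = 1/1 - 35/36 = 1/36
  'd': [35/36 + 1/36*0/1, 35/36 + 1/36*1/3) = [35/36, 53/54)
  'a': [35/36 + 1/36*1/3, 35/36 + 1/36*2/3) = [53/54, 107/108)
  'f': [35/36 + 1/36*2/3, 35/36 + 1/36*5/6) = [107/108, 215/216)
  'e': [35/36 + 1/36*5/6, 35/36 + 1/36*1/1) = [215/216, 1/1) <- contains code 431/432
  emit 'e', narrow to [215/216, 1/1)
Step 4: interval [215/216, 1/1), width = 1/1 - 215/216 = 1/216
  'd': [215/216 + 1/216*0/1, 215/216 + 1/216*1/3) = [215/216, 323/324)
  'a': [215/216 + 1/216*1/3, 215/216 + 1/216*2/3) = [323/324, 647/648) <- contains code 431/432
  'f': [215/216 + 1/216*2/3, 215/216 + 1/216*5/6) = [647/648, 1295/1296)
  'e': [215/216 + 1/216*5/6, 215/216 + 1/216*1/1) = [1295/1296, 1/1)
  emit 'a', narrow to [323/324, 647/648)

Answer: eeea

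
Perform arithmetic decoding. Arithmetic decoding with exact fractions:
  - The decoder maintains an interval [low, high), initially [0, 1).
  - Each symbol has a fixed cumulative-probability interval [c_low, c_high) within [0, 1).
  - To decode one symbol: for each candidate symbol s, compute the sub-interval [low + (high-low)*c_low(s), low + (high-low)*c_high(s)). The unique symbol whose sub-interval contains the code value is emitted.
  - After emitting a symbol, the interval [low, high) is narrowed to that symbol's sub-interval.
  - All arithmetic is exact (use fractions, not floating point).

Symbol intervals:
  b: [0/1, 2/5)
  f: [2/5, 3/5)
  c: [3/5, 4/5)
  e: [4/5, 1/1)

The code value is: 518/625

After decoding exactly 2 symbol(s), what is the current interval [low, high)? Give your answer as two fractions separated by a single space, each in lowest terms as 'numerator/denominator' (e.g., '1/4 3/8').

Answer: 4/5 22/25

Derivation:
Step 1: interval [0/1, 1/1), width = 1/1 - 0/1 = 1/1
  'b': [0/1 + 1/1*0/1, 0/1 + 1/1*2/5) = [0/1, 2/5)
  'f': [0/1 + 1/1*2/5, 0/1 + 1/1*3/5) = [2/5, 3/5)
  'c': [0/1 + 1/1*3/5, 0/1 + 1/1*4/5) = [3/5, 4/5)
  'e': [0/1 + 1/1*4/5, 0/1 + 1/1*1/1) = [4/5, 1/1) <- contains code 518/625
  emit 'e', narrow to [4/5, 1/1)
Step 2: interval [4/5, 1/1), width = 1/1 - 4/5 = 1/5
  'b': [4/5 + 1/5*0/1, 4/5 + 1/5*2/5) = [4/5, 22/25) <- contains code 518/625
  'f': [4/5 + 1/5*2/5, 4/5 + 1/5*3/5) = [22/25, 23/25)
  'c': [4/5 + 1/5*3/5, 4/5 + 1/5*4/5) = [23/25, 24/25)
  'e': [4/5 + 1/5*4/5, 4/5 + 1/5*1/1) = [24/25, 1/1)
  emit 'b', narrow to [4/5, 22/25)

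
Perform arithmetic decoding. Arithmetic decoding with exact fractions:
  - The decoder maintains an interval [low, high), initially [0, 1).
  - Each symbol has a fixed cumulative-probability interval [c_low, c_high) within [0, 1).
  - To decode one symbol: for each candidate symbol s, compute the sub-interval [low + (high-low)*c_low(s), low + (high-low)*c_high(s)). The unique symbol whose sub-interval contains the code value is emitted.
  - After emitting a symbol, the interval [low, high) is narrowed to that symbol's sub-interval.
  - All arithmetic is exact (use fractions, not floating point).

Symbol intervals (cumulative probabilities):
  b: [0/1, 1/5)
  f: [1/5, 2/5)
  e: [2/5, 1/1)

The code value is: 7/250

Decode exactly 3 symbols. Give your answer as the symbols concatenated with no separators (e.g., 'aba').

Step 1: interval [0/1, 1/1), width = 1/1 - 0/1 = 1/1
  'b': [0/1 + 1/1*0/1, 0/1 + 1/1*1/5) = [0/1, 1/5) <- contains code 7/250
  'f': [0/1 + 1/1*1/5, 0/1 + 1/1*2/5) = [1/5, 2/5)
  'e': [0/1 + 1/1*2/5, 0/1 + 1/1*1/1) = [2/5, 1/1)
  emit 'b', narrow to [0/1, 1/5)
Step 2: interval [0/1, 1/5), width = 1/5 - 0/1 = 1/5
  'b': [0/1 + 1/5*0/1, 0/1 + 1/5*1/5) = [0/1, 1/25) <- contains code 7/250
  'f': [0/1 + 1/5*1/5, 0/1 + 1/5*2/5) = [1/25, 2/25)
  'e': [0/1 + 1/5*2/5, 0/1 + 1/5*1/1) = [2/25, 1/5)
  emit 'b', narrow to [0/1, 1/25)
Step 3: interval [0/1, 1/25), width = 1/25 - 0/1 = 1/25
  'b': [0/1 + 1/25*0/1, 0/1 + 1/25*1/5) = [0/1, 1/125)
  'f': [0/1 + 1/25*1/5, 0/1 + 1/25*2/5) = [1/125, 2/125)
  'e': [0/1 + 1/25*2/5, 0/1 + 1/25*1/1) = [2/125, 1/25) <- contains code 7/250
  emit 'e', narrow to [2/125, 1/25)

Answer: bbe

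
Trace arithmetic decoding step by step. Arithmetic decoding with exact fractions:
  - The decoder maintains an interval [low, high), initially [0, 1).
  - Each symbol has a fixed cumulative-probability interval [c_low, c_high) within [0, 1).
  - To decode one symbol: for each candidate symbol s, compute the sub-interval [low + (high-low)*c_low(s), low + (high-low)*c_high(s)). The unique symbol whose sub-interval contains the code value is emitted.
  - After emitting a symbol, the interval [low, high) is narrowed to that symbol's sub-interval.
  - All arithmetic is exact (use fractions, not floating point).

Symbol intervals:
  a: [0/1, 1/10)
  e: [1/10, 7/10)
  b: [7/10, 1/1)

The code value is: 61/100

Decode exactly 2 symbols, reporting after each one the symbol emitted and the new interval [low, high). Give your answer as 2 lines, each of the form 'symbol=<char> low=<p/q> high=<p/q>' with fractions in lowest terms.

Answer: symbol=e low=1/10 high=7/10
symbol=b low=13/25 high=7/10

Derivation:
Step 1: interval [0/1, 1/1), width = 1/1 - 0/1 = 1/1
  'a': [0/1 + 1/1*0/1, 0/1 + 1/1*1/10) = [0/1, 1/10)
  'e': [0/1 + 1/1*1/10, 0/1 + 1/1*7/10) = [1/10, 7/10) <- contains code 61/100
  'b': [0/1 + 1/1*7/10, 0/1 + 1/1*1/1) = [7/10, 1/1)
  emit 'e', narrow to [1/10, 7/10)
Step 2: interval [1/10, 7/10), width = 7/10 - 1/10 = 3/5
  'a': [1/10 + 3/5*0/1, 1/10 + 3/5*1/10) = [1/10, 4/25)
  'e': [1/10 + 3/5*1/10, 1/10 + 3/5*7/10) = [4/25, 13/25)
  'b': [1/10 + 3/5*7/10, 1/10 + 3/5*1/1) = [13/25, 7/10) <- contains code 61/100
  emit 'b', narrow to [13/25, 7/10)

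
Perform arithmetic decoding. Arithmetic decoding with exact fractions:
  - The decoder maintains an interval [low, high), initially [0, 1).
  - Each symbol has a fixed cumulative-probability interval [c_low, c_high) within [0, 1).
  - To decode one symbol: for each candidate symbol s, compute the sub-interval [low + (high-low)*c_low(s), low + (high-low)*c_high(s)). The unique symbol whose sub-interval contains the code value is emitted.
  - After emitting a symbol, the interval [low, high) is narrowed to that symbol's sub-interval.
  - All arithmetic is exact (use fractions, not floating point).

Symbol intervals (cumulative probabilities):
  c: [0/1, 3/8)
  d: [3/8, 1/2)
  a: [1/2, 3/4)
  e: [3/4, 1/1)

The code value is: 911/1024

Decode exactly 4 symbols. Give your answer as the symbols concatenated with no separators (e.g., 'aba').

Answer: eaca

Derivation:
Step 1: interval [0/1, 1/1), width = 1/1 - 0/1 = 1/1
  'c': [0/1 + 1/1*0/1, 0/1 + 1/1*3/8) = [0/1, 3/8)
  'd': [0/1 + 1/1*3/8, 0/1 + 1/1*1/2) = [3/8, 1/2)
  'a': [0/1 + 1/1*1/2, 0/1 + 1/1*3/4) = [1/2, 3/4)
  'e': [0/1 + 1/1*3/4, 0/1 + 1/1*1/1) = [3/4, 1/1) <- contains code 911/1024
  emit 'e', narrow to [3/4, 1/1)
Step 2: interval [3/4, 1/1), width = 1/1 - 3/4 = 1/4
  'c': [3/4 + 1/4*0/1, 3/4 + 1/4*3/8) = [3/4, 27/32)
  'd': [3/4 + 1/4*3/8, 3/4 + 1/4*1/2) = [27/32, 7/8)
  'a': [3/4 + 1/4*1/2, 3/4 + 1/4*3/4) = [7/8, 15/16) <- contains code 911/1024
  'e': [3/4 + 1/4*3/4, 3/4 + 1/4*1/1) = [15/16, 1/1)
  emit 'a', narrow to [7/8, 15/16)
Step 3: interval [7/8, 15/16), width = 15/16 - 7/8 = 1/16
  'c': [7/8 + 1/16*0/1, 7/8 + 1/16*3/8) = [7/8, 115/128) <- contains code 911/1024
  'd': [7/8 + 1/16*3/8, 7/8 + 1/16*1/2) = [115/128, 29/32)
  'a': [7/8 + 1/16*1/2, 7/8 + 1/16*3/4) = [29/32, 59/64)
  'e': [7/8 + 1/16*3/4, 7/8 + 1/16*1/1) = [59/64, 15/16)
  emit 'c', narrow to [7/8, 115/128)
Step 4: interval [7/8, 115/128), width = 115/128 - 7/8 = 3/128
  'c': [7/8 + 3/128*0/1, 7/8 + 3/128*3/8) = [7/8, 905/1024)
  'd': [7/8 + 3/128*3/8, 7/8 + 3/128*1/2) = [905/1024, 227/256)
  'a': [7/8 + 3/128*1/2, 7/8 + 3/128*3/4) = [227/256, 457/512) <- contains code 911/1024
  'e': [7/8 + 3/128*3/4, 7/8 + 3/128*1/1) = [457/512, 115/128)
  emit 'a', narrow to [227/256, 457/512)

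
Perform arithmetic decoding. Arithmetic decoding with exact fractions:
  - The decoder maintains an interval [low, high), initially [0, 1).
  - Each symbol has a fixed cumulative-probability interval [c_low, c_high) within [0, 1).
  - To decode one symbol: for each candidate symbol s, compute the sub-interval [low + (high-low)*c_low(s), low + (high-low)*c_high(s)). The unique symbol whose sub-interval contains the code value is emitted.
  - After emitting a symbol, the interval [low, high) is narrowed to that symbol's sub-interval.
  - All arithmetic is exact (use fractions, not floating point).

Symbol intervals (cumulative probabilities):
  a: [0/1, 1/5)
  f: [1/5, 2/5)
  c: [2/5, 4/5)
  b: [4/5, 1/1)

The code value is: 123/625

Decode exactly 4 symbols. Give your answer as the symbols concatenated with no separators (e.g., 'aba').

Answer: abbc

Derivation:
Step 1: interval [0/1, 1/1), width = 1/1 - 0/1 = 1/1
  'a': [0/1 + 1/1*0/1, 0/1 + 1/1*1/5) = [0/1, 1/5) <- contains code 123/625
  'f': [0/1 + 1/1*1/5, 0/1 + 1/1*2/5) = [1/5, 2/5)
  'c': [0/1 + 1/1*2/5, 0/1 + 1/1*4/5) = [2/5, 4/5)
  'b': [0/1 + 1/1*4/5, 0/1 + 1/1*1/1) = [4/5, 1/1)
  emit 'a', narrow to [0/1, 1/5)
Step 2: interval [0/1, 1/5), width = 1/5 - 0/1 = 1/5
  'a': [0/1 + 1/5*0/1, 0/1 + 1/5*1/5) = [0/1, 1/25)
  'f': [0/1 + 1/5*1/5, 0/1 + 1/5*2/5) = [1/25, 2/25)
  'c': [0/1 + 1/5*2/5, 0/1 + 1/5*4/5) = [2/25, 4/25)
  'b': [0/1 + 1/5*4/5, 0/1 + 1/5*1/1) = [4/25, 1/5) <- contains code 123/625
  emit 'b', narrow to [4/25, 1/5)
Step 3: interval [4/25, 1/5), width = 1/5 - 4/25 = 1/25
  'a': [4/25 + 1/25*0/1, 4/25 + 1/25*1/5) = [4/25, 21/125)
  'f': [4/25 + 1/25*1/5, 4/25 + 1/25*2/5) = [21/125, 22/125)
  'c': [4/25 + 1/25*2/5, 4/25 + 1/25*4/5) = [22/125, 24/125)
  'b': [4/25 + 1/25*4/5, 4/25 + 1/25*1/1) = [24/125, 1/5) <- contains code 123/625
  emit 'b', narrow to [24/125, 1/5)
Step 4: interval [24/125, 1/5), width = 1/5 - 24/125 = 1/125
  'a': [24/125 + 1/125*0/1, 24/125 + 1/125*1/5) = [24/125, 121/625)
  'f': [24/125 + 1/125*1/5, 24/125 + 1/125*2/5) = [121/625, 122/625)
  'c': [24/125 + 1/125*2/5, 24/125 + 1/125*4/5) = [122/625, 124/625) <- contains code 123/625
  'b': [24/125 + 1/125*4/5, 24/125 + 1/125*1/1) = [124/625, 1/5)
  emit 'c', narrow to [122/625, 124/625)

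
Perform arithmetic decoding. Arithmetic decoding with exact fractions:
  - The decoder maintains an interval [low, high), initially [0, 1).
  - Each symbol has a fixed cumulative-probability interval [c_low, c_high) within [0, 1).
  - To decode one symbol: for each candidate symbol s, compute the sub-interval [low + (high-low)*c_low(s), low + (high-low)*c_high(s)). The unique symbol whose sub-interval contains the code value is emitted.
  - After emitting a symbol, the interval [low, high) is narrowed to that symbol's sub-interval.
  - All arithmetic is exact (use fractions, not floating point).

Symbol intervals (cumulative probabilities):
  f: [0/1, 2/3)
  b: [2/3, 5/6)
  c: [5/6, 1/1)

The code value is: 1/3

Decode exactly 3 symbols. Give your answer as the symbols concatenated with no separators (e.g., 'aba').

Answer: ffb

Derivation:
Step 1: interval [0/1, 1/1), width = 1/1 - 0/1 = 1/1
  'f': [0/1 + 1/1*0/1, 0/1 + 1/1*2/3) = [0/1, 2/3) <- contains code 1/3
  'b': [0/1 + 1/1*2/3, 0/1 + 1/1*5/6) = [2/3, 5/6)
  'c': [0/1 + 1/1*5/6, 0/1 + 1/1*1/1) = [5/6, 1/1)
  emit 'f', narrow to [0/1, 2/3)
Step 2: interval [0/1, 2/3), width = 2/3 - 0/1 = 2/3
  'f': [0/1 + 2/3*0/1, 0/1 + 2/3*2/3) = [0/1, 4/9) <- contains code 1/3
  'b': [0/1 + 2/3*2/3, 0/1 + 2/3*5/6) = [4/9, 5/9)
  'c': [0/1 + 2/3*5/6, 0/1 + 2/3*1/1) = [5/9, 2/3)
  emit 'f', narrow to [0/1, 4/9)
Step 3: interval [0/1, 4/9), width = 4/9 - 0/1 = 4/9
  'f': [0/1 + 4/9*0/1, 0/1 + 4/9*2/3) = [0/1, 8/27)
  'b': [0/1 + 4/9*2/3, 0/1 + 4/9*5/6) = [8/27, 10/27) <- contains code 1/3
  'c': [0/1 + 4/9*5/6, 0/1 + 4/9*1/1) = [10/27, 4/9)
  emit 'b', narrow to [8/27, 10/27)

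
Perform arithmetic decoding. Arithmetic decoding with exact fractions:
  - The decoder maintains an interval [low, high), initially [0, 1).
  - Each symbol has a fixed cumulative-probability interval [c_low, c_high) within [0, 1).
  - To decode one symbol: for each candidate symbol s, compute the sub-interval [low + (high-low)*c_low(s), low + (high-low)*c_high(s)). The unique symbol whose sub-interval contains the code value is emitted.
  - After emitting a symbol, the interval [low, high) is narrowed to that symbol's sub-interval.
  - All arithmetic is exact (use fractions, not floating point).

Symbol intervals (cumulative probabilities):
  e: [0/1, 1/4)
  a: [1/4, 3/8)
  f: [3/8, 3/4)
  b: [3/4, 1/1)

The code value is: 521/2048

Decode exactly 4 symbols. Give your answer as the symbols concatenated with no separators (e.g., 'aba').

Answer: aeef

Derivation:
Step 1: interval [0/1, 1/1), width = 1/1 - 0/1 = 1/1
  'e': [0/1 + 1/1*0/1, 0/1 + 1/1*1/4) = [0/1, 1/4)
  'a': [0/1 + 1/1*1/4, 0/1 + 1/1*3/8) = [1/4, 3/8) <- contains code 521/2048
  'f': [0/1 + 1/1*3/8, 0/1 + 1/1*3/4) = [3/8, 3/4)
  'b': [0/1 + 1/1*3/4, 0/1 + 1/1*1/1) = [3/4, 1/1)
  emit 'a', narrow to [1/4, 3/8)
Step 2: interval [1/4, 3/8), width = 3/8 - 1/4 = 1/8
  'e': [1/4 + 1/8*0/1, 1/4 + 1/8*1/4) = [1/4, 9/32) <- contains code 521/2048
  'a': [1/4 + 1/8*1/4, 1/4 + 1/8*3/8) = [9/32, 19/64)
  'f': [1/4 + 1/8*3/8, 1/4 + 1/8*3/4) = [19/64, 11/32)
  'b': [1/4 + 1/8*3/4, 1/4 + 1/8*1/1) = [11/32, 3/8)
  emit 'e', narrow to [1/4, 9/32)
Step 3: interval [1/4, 9/32), width = 9/32 - 1/4 = 1/32
  'e': [1/4 + 1/32*0/1, 1/4 + 1/32*1/4) = [1/4, 33/128) <- contains code 521/2048
  'a': [1/4 + 1/32*1/4, 1/4 + 1/32*3/8) = [33/128, 67/256)
  'f': [1/4 + 1/32*3/8, 1/4 + 1/32*3/4) = [67/256, 35/128)
  'b': [1/4 + 1/32*3/4, 1/4 + 1/32*1/1) = [35/128, 9/32)
  emit 'e', narrow to [1/4, 33/128)
Step 4: interval [1/4, 33/128), width = 33/128 - 1/4 = 1/128
  'e': [1/4 + 1/128*0/1, 1/4 + 1/128*1/4) = [1/4, 129/512)
  'a': [1/4 + 1/128*1/4, 1/4 + 1/128*3/8) = [129/512, 259/1024)
  'f': [1/4 + 1/128*3/8, 1/4 + 1/128*3/4) = [259/1024, 131/512) <- contains code 521/2048
  'b': [1/4 + 1/128*3/4, 1/4 + 1/128*1/1) = [131/512, 33/128)
  emit 'f', narrow to [259/1024, 131/512)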